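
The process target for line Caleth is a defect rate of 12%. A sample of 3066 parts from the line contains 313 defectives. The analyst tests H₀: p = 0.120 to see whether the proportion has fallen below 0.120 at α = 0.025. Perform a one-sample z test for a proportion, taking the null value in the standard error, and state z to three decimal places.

z = -3.052

p̂ = 313/3066 ≈ 0.102087.
Standard error under H₀: √(0.12×0.88/3066) = 0.005869.
z = (0.102087 − 0.12)/0.005869 = -0.017913/0.005869 = -3.052.
p-value = P(Z < -3.052) ≈ 0.0011, so at α = 0.025 we reject H₀.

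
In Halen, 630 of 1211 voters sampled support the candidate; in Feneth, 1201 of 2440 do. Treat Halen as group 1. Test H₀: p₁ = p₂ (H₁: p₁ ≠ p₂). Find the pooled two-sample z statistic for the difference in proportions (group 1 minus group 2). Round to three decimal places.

z = 1.594

p̂₁ = 630/1211 = 0.52023, p̂₂ = 1201/2440 = 0.49221.
Pooled p̂ = (630+1201)/(1211+2440) = 1831/3651 = 0.50151.
SE = √(p̂(1−p̂)(1/n₁+1/n₂)) = √(0.50151·0.49849·0.0012356) = √(0.000308897) = 0.01758.
z = (0.52023 − 0.49221)/0.01758 = 0.02802/0.01758 = 1.594.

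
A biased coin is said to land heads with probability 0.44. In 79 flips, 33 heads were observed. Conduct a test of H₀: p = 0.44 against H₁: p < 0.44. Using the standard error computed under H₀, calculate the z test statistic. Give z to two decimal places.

p̂ = 33/79 ≈ 0.4177.
SE = √(p₀(1−p₀)/n) = √(0.2464/79) = 0.0558.
z = (0.4177 − 0.44)/0.0558 = -0.0223/0.0558 = -0.40.
p-value = P(Z < -0.399) ≈ 0.3450.

z = -0.40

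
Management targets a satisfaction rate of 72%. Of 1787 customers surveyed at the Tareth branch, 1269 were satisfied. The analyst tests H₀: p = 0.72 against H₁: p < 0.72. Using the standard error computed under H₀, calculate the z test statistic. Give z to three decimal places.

z = -0.929

p̂ = 1269/1787 = 0.71013.
Under H₀, SE = √(0.72·0.28/1787) = √(0.000112815) = 0.01062.
z = (0.71013 − 0.72)/0.01062 = -0.00987/0.01062 = -0.929.
p-value = P(Z < -0.929) ≈ 0.1763.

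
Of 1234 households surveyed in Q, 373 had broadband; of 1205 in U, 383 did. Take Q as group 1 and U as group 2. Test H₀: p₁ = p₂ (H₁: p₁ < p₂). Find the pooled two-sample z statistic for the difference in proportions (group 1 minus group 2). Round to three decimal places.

z = -0.831

p̂₁ = 373/1234 ≈ 0.30227, p̂₂ = 383/1205 ≈ 0.31784.
Pooled p̂ = (373+383)/(1234+1205) = 756/2439 = 0.30996.
SE = √(0.213886 × 0.00164025) = 0.01873.
z = (0.30227 − 0.31784)/0.01873 = -0.01557/0.01873 = -0.831.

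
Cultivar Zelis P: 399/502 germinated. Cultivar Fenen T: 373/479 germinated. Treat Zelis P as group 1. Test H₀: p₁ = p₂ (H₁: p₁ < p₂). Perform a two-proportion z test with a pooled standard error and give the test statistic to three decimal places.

z = 0.616

p̂₁ = 399/502 = 0.79482, p̂₂ = 373/479 = 0.77871.
Pooled p̂ = (399+373)/(502+479) = 772/981 = 0.78695.
SE = √(p̂(1−p̂)(1/n₁+1/n₂)) = √(0.78695·0.21305·0.00407971) = √(0.000683999) = 0.02615.
z = (0.79482 − 0.77871)/0.02615 = 0.01611/0.02615 = 0.616.
p-value = P(Z < 0.616) ≈ 0.7311.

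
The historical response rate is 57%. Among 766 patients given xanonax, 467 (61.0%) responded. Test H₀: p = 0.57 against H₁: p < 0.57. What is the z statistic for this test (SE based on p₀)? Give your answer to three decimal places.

p̂ = 467/766 ≈ 0.60966.
Under H₀, SE = √(0.57·0.43/766) = √(0.000319974) = 0.01789.
z = (0.60966 − 0.57)/0.01789 = 0.03966/0.01789 = 2.217.
p-value = P(Z < 2.217) ≈ 0.9867.

z = 2.217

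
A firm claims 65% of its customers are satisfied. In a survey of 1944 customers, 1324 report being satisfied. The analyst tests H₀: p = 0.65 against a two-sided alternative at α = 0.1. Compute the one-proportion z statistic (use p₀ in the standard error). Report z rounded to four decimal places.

z = 2.8721

p̂ = 1324/1944 ≈ 0.681070.
SE = √(p₀(1−p₀)/n) = √(0.2275/1944) = 0.010818.
z = (0.681070 − 0.65)/0.010818 = 0.031070/0.010818 = 2.8721.
p-value = 2·P(Z > 2.872) ≈ 0.0041. With α = 0.1, reject H₀.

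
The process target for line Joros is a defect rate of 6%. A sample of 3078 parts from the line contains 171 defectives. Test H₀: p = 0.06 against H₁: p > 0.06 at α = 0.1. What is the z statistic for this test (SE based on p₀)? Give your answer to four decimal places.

z = -1.0383

p̂ = 171/3078 = 0.0555556.
Under H₀, SE = √(0.06·0.94/3078) = √(1.83236e-05) = 0.0042806.
z = (0.0555556 − 0.06)/0.0042806 = -0.0044444/0.0042806 = -1.0383.
p-value = P(Z > -1.038) ≈ 0.8504; since p > α = 0.1, fail to reject H₀.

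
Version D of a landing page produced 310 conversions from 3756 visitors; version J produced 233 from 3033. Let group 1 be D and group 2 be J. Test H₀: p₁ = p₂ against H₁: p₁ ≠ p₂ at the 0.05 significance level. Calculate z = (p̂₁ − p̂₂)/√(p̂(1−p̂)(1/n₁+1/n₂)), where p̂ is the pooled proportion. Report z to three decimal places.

p̂₁ = 310/3756 ≈ 0.08253, p̂₂ = 233/3033 ≈ 0.07682.
Pooled p̂ = (310+233)/(3756+3033) = 543/6789 = 0.07998.
SE = √(0.0735852 × 0.000595947) = 0.00662.
z = (0.08253 − 0.07682)/0.00662 = 0.00571/0.00662 = 0.863.
Two-sided p-value ≈ 2·Φ(−0.863) = 0.3883, so at α = 0.05 we fail to reject H₀.

z = 0.863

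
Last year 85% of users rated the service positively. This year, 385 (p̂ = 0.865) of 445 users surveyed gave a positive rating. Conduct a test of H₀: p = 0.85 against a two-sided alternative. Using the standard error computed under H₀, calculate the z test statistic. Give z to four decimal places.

z = 0.8961

p̂ = 385/445 = 0.865169.
SE = √(p₀(1−p₀)/n) = √(0.1275/445) = 0.016927.
z = (0.865169 − 0.85)/0.016927 = 0.015169/0.016927 = 0.8961.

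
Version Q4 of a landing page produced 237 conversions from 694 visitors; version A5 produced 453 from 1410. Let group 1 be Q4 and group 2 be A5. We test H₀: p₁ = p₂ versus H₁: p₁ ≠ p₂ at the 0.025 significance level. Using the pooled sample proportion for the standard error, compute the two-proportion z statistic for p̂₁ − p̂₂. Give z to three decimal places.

z = 0.929

p̂₁ = 237/694 ≈ 0.34150, p̂₂ = 453/1410 ≈ 0.32128.
Pooled p̂ = (237+453)/(694+1410) = 690/2104 = 0.32795.
SE = √(0.220398 × 0.00215014) = 0.02177.
z = (0.34150 − 0.32128)/0.02177 = 0.02022/0.02177 = 0.929.
p-value = 2·P(Z > 0.929) ≈ 0.3529. With α = 0.025, fail to reject H₀.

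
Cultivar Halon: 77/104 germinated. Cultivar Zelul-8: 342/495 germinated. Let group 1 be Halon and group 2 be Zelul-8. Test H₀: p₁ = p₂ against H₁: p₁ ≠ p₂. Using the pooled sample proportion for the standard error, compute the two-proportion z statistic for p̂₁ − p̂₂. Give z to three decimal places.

z = 1.000

p̂₁ = 77/104 = 0.74038, p̂₂ = 342/495 = 0.69091.
Pooled p̂ = (77+342)/(104+495) = 419/599 = 0.69950.
SE = √(0.2102 × 0.0116356) = 0.04946.
z = (0.74038 − 0.69091)/0.04946 = 0.04947/0.04946 = 1.000.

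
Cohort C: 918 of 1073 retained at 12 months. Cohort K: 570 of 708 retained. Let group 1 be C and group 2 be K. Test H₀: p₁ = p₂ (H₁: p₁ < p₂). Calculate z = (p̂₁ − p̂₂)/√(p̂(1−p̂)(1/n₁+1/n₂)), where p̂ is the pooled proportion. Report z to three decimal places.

z = 2.811

p̂₁ = 918/1073 ≈ 0.855545, p̂₂ = 570/708 ≈ 0.805085.
Pooled p̂ = (918+570)/(1073+708) = 1488/1781 = 0.835486.
SE = √(p̂(1−p̂)(1/n₁+1/n₂)) = √(0.835486·0.164514·0.0023444) = √(0.000322236) = 0.017951.
z = (0.855545 − 0.805085)/0.017951 = 0.050460/0.017951 = 2.811.
p-value = P(Z < 2.811) ≈ 0.9975.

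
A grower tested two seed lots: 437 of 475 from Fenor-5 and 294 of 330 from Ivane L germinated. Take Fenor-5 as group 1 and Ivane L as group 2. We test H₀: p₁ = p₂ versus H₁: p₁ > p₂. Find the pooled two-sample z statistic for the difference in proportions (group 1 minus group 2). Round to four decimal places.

p̂₁ = 437/475 ≈ 0.920000, p̂₂ = 294/330 ≈ 0.890909.
Pooled p̂ = (437+294)/(475+330) = 731/805 = 0.908075.
SE = √(0.0834752 × 0.00513557) = 0.020705.
z = (0.920000 − 0.890909)/0.020705 = 0.029091/0.020705 = 1.4050.

z = 1.4050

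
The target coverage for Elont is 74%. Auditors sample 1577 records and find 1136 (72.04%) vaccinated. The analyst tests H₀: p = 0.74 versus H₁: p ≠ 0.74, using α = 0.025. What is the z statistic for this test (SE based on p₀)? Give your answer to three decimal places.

p̂ = 1136/1577 ≈ 0.7203551.
SE = √(p₀(1−p₀)/n) = √(0.1924/1577) = 0.0110455.
z = (0.7203551 − 0.74)/0.0110455 = -0.0196449/0.0110455 = -1.779.
p-value = 2·P(Z > 1.779) ≈ 0.0753. With α = 0.025, fail to reject H₀.

z = -1.779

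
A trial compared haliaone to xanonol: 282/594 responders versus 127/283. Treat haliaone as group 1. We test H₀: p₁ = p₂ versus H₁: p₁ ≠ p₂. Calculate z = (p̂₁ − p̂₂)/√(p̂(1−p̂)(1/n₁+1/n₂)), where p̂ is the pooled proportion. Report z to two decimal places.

z = 0.72

p̂₁ = 282/594 = 0.4747, p̂₂ = 127/283 = 0.4488.
Pooled p̂ = (282+127)/(594+283) = 409/877 = 0.4664.
SE = √(0.248869 × 0.00521707) = 0.0360.
z = (0.4747 − 0.4488)/0.0360 = 0.0259/0.0360 = 0.72.
p-value = 2·P(Z > 0.721) ≈ 0.4708.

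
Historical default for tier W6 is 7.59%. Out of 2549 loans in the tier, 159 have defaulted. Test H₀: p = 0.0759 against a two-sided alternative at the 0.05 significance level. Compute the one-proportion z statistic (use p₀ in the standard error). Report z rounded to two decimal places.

p̂ = 159/2549 = 0.06238.
SE = √(p₀(1−p₀)/n) = √(0.070139/2549) = 0.00525.
z = (0.06238 − 0.0759)/0.00525 = -0.01352/0.00525 = -2.58.
Two-sided p-value ≈ 2·Φ(−2.578) = 0.0099; since p < α = 0.05, reject H₀.

z = -2.58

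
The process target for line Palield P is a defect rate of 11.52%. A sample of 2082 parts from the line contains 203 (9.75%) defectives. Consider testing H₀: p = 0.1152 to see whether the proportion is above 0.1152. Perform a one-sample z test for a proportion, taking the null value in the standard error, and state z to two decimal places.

z = -2.53

p̂ = 203/2082 = 0.0975.
Under H₀, SE = √(0.1152·0.8848/2082) = √(4.89572e-05) = 0.0070.
z = (0.0975 − 0.1152)/0.0070 = -0.0177/0.0070 = -2.53.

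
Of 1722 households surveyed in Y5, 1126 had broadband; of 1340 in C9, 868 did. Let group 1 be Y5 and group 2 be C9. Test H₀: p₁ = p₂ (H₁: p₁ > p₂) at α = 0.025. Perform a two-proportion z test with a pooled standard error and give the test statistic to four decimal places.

p̂₁ = 1126/1722 = 0.653891, p̂₂ = 868/1340 = 0.647761.
Pooled p̂ = (1126+868)/(1722+1340) = 1994/3062 = 0.651208.
SE = √(0.227136 × 0.00132699) = 0.017361.
z = (0.653891 − 0.647761)/0.017361 = 0.006130/0.017361 = 0.3531.
p-value = P(Z > 0.353) ≈ 0.3620. With α = 0.025, fail to reject H₀.

z = 0.3531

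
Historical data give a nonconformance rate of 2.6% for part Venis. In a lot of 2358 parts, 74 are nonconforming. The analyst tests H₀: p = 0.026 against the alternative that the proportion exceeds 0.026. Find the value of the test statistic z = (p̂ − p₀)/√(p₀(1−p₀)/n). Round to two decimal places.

z = 1.64

p̂ = 74/2358 = 0.0314.
SE = √(p₀(1−p₀)/n) = √(0.025324/2358) = 0.0033.
z = (0.0314 − 0.026)/0.0033 = 0.0054/0.0033 = 1.64.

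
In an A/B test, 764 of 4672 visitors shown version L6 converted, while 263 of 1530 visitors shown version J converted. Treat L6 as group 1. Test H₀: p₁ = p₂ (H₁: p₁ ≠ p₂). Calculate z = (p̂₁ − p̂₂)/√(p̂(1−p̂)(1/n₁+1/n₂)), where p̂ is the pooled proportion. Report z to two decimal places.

p̂₁ = 764/4672 = 0.16353, p̂₂ = 263/1530 = 0.17190.
Pooled p̂ = (764+263)/(4672+1530) = 1027/6202 = 0.16559.
SE = √(p̂(1−p̂)(1/n₁+1/n₂)) = √(0.16559·0.83441·0.000867636) = √(0.000119882) = 0.01095.
z = (0.16353 − 0.17190)/0.01095 = -0.00837/0.01095 = -0.76.
Two-sided p-value ≈ 2·Φ(−0.764) = 0.4447.

z = -0.76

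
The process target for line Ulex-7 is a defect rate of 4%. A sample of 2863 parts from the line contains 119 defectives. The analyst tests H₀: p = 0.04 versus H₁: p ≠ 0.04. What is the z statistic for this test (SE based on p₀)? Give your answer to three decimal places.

p̂ = 119/2863 = 0.041565.
SE = √(p₀(1−p₀)/n) = √(0.0384/2863) = 0.003662.
z = (0.041565 − 0.04)/0.003662 = 0.001565/0.003662 = 0.427.
p-value = 2·P(Z > 0.427) ≈ 0.6692.

z = 0.427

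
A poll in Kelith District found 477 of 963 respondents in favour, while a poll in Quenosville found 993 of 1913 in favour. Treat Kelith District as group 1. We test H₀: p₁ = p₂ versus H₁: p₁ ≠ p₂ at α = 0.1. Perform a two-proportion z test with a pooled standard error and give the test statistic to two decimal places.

z = -1.20

p̂₁ = 477/963 ≈ 0.4953, p̂₂ = 993/1913 ≈ 0.5191.
Pooled p̂ = (477+993)/(963+1913) = 1470/2876 = 0.5111.
SE = √(p̂(1−p̂)(1/n₁+1/n₂)) = √(0.5111·0.4889·0.00156116) = √(0.000390097) = 0.0198.
z = (0.4953 − 0.5191)/0.0198 = -0.0238/0.0198 = -1.20.
p-value = 2·P(Z > 1.203) ≈ 0.2291; since p > α = 0.1, fail to reject H₀.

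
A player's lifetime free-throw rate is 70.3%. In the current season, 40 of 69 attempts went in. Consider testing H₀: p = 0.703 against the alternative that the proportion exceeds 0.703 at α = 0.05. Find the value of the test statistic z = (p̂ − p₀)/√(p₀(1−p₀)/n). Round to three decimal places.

p̂ = 40/69 = 0.57971.
Standard error under H₀: √(0.703×0.297/69) = 0.05501.
z = (0.57971 − 0.703)/0.05501 = -0.12329/0.05501 = -2.241.
p-value = P(Z > -2.241) ≈ 0.9875; since p > α = 0.05, fail to reject H₀.

z = -2.241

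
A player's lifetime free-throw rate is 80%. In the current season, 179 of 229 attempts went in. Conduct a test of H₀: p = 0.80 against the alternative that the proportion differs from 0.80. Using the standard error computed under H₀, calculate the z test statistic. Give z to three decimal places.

p̂ = 179/229 ≈ 0.78166.
SE = √(p₀(1−p₀)/n) = √(0.16/229) = 0.02643.
z = (0.78166 − 0.8)/0.02643 = -0.01834/0.02643 = -0.694.

z = -0.694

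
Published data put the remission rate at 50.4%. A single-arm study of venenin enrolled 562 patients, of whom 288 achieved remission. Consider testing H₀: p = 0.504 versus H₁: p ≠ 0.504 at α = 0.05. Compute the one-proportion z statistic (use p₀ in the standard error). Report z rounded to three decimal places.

p̂ = 288/562 = 0.51246.
Under H₀, SE = √(0.504·0.496/562) = √(0.000444811) = 0.02109.
z = (0.51246 − 0.504)/0.02109 = 0.00846/0.02109 = 0.401.
p-value = 2·P(Z > 0.401) ≈ 0.6885; since p > α = 0.05, fail to reject H₀.

z = 0.401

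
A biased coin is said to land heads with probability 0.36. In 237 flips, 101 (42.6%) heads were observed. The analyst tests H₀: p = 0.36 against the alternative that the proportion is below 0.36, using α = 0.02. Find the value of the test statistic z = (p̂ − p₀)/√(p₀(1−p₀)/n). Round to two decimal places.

p̂ = 101/237 ≈ 0.4262.
Under H₀, SE = √(0.36·0.64/237) = √(0.000972152) = 0.0312.
z = (0.4262 − 0.36)/0.0312 = 0.0662/0.0312 = 2.12.
p-value = P(Z < 2.122) ≈ 0.9831; since p > α = 0.02, fail to reject H₀.

z = 2.12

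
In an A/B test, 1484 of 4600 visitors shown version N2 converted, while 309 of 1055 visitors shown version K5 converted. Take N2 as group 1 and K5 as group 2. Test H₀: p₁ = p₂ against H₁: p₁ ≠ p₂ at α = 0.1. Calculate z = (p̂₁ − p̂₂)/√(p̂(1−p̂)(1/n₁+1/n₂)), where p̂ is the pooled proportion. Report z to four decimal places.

z = 1.8709

p̂₁ = 1484/4600 = 0.3226087, p̂₂ = 309/1055 = 0.2928910.
Pooled p̂ = (1484+309)/(4600+1055) = 1793/5655 = 0.3170645.
SE = √(0.216535 × 0.00116526) = 0.0158845.
z = (0.3226087 − 0.2928910)/0.0158845 = 0.0297177/0.0158845 = 1.8709.
Two-sided p-value ≈ 2·Φ(−1.871) = 0.0614. With α = 0.1, reject H₀.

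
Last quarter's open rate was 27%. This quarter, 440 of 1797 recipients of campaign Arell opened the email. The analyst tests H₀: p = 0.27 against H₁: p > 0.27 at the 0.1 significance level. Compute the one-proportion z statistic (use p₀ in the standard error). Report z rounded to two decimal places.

z = -2.40

p̂ = 440/1797 ≈ 0.24485.
Under H₀, SE = √(0.27·0.73/1797) = √(0.000109683) = 0.01047.
z = (0.24485 − 0.27)/0.01047 = -0.02515/0.01047 = -2.40.
p-value = P(Z > -2.401) ≈ 0.9918; since p > α = 0.1, fail to reject H₀.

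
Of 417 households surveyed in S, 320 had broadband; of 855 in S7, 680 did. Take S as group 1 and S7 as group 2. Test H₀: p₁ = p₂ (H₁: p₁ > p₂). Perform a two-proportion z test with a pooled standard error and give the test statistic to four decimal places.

z = -1.1407

p̂₁ = 320/417 = 0.767386, p̂₂ = 680/855 = 0.795322.
Pooled p̂ = (320+680)/(417+855) = 1000/1272 = 0.786164.
SE = √(0.16811 × 0.00356767) = 0.024490.
z = (0.767386 − 0.795322)/0.024490 = -0.027936/0.024490 = -1.1407.
p-value = P(Z > -1.141) ≈ 0.8730.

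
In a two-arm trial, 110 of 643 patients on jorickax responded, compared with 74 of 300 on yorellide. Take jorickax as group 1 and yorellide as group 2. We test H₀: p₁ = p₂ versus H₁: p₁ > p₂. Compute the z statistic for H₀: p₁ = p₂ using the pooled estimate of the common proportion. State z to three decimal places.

p̂₁ = 110/643 = 0.17107, p̂₂ = 74/300 = 0.24667.
Pooled p̂ = (110+74)/(643+300) = 184/943 = 0.19512.
SE = √(0.157049 × 0.00488854) = 0.02771.
z = (0.17107 − 0.24667)/0.02771 = -0.07560/0.02771 = -2.728.
p-value = P(Z > -2.728) ≈ 0.9968.

z = -2.728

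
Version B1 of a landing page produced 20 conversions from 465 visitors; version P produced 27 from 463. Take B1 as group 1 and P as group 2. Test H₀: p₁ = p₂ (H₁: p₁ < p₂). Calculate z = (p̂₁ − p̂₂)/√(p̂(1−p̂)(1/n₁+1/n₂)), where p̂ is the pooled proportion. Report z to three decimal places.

p̂₁ = 20/465 = 0.04301, p̂₂ = 27/463 = 0.05832.
Pooled p̂ = (20+27)/(465+463) = 47/928 = 0.05065.
SE = √(0.0480815 × 0.00431036) = 0.01440.
z = (0.04301 − 0.05832)/0.01440 = -0.01531/0.01440 = -1.063.

z = -1.063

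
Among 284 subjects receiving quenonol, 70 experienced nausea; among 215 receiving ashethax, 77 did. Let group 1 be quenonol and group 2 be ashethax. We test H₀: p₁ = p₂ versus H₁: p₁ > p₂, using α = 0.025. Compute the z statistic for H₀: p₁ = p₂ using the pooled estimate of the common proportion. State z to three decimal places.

p̂₁ = 70/284 ≈ 0.24648, p̂₂ = 77/215 ≈ 0.35814.
Pooled p̂ = (70+77)/(284+215) = 147/499 = 0.29459.
SE = √(p̂(1−p̂)(1/n₁+1/n₂)) = √(0.29459·0.70541·0.00817229) = √(0.00169825) = 0.04121.
z = (0.24648 − 0.35814)/0.04121 = -0.11166/0.04121 = -2.710.
p-value = P(Z > -2.710) ≈ 0.9966, so at α = 0.025 we fail to reject H₀.

z = -2.710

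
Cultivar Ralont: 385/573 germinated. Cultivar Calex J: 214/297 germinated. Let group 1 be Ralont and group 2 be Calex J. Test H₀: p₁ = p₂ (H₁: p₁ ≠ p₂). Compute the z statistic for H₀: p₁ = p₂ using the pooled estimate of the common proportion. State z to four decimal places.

z = -1.4689

p̂₁ = 385/573 = 0.671902, p̂₂ = 214/297 = 0.720539.
Pooled p̂ = (385+214)/(573+297) = 599/870 = 0.688506.
SE = √(0.214466 × 0.0051122) = 0.033112.
z = (0.671902 − 0.720539)/0.033112 = -0.048637/0.033112 = -1.4689.
Two-sided p-value ≈ 2·Φ(−1.469) = 0.1419.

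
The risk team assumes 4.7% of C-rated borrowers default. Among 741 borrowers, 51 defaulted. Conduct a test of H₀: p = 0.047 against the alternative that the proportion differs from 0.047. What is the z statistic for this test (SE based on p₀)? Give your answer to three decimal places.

p̂ = 51/741 ≈ 0.068826.
Standard error under H₀: √(0.047×0.953/741) = 0.007775.
z = (0.068826 − 0.047)/0.007775 = 0.021826/0.007775 = 2.807.
Two-sided p-value ≈ 2·Φ(−2.807) = 0.0050.

z = 2.807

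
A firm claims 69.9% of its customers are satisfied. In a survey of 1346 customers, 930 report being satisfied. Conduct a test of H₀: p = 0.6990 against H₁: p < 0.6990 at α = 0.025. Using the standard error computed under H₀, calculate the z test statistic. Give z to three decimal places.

p̂ = 930/1346 ≈ 0.69094.
Standard error under H₀: √(0.699×0.301/1346) = 0.01250.
z = (0.69094 − 0.699)/0.01250 = -0.00806/0.01250 = -0.645.
p-value = P(Z < -0.645) ≈ 0.2595. With α = 0.025, fail to reject H₀.

z = -0.645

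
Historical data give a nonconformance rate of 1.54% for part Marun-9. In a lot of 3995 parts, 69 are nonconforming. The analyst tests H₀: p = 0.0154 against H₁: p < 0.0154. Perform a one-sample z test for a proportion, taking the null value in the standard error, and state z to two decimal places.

z = 0.96

p̂ = 69/3995 ≈ 0.01727.
Standard error under H₀: √(0.0154×0.9846/3995) = 0.00195.
z = (0.01727 − 0.0154)/0.00195 = 0.00187/0.00195 = 0.96.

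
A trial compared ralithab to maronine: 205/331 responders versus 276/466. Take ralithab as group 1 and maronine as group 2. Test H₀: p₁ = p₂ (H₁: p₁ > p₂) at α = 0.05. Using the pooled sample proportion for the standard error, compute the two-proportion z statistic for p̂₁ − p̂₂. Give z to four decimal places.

z = 0.7696

p̂₁ = 205/331 = 0.619335, p̂₂ = 276/466 = 0.592275.
Pooled p̂ = (205+276)/(331+466) = 481/797 = 0.603513.
SE = √(p̂(1−p̂)(1/n₁+1/n₂)) = √(0.603513·0.396487·0.00516707) = √(0.0012364) = 0.035163.
z = (0.619335 − 0.592275)/0.035163 = 0.027060/0.035163 = 0.7696.
p-value = P(Z > 0.770) ≈ 0.2208. With α = 0.05, fail to reject H₀.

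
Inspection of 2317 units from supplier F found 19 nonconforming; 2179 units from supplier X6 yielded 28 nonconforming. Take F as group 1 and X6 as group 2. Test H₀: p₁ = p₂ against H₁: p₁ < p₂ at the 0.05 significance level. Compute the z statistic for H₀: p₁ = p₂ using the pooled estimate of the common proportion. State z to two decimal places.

z = -1.53

p̂₁ = 19/2317 = 0.0082, p̂₂ = 28/2179 = 0.0128.
Pooled p̂ = (19+28)/(2317+2179) = 47/4496 = 0.0105.
SE = √(p̂(1−p̂)(1/n₁+1/n₂)) = √(0.0105·0.9895·0.000890519) = √(9.21193e-06) = 0.0030.
z = (0.0082 − 0.0128)/0.0030 = -0.0046/0.0030 = -1.53.
p-value = P(Z < -1.532) ≈ 0.0628, so at α = 0.05 we fail to reject H₀.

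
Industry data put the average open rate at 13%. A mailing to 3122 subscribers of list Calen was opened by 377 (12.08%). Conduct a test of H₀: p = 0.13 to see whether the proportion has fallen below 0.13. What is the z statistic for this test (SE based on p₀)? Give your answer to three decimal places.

z = -1.536

p̂ = 377/3122 = 0.120756.
SE = √(p₀(1−p₀)/n) = √(0.1131/3122) = 0.006019.
z = (0.120756 − 0.13)/0.006019 = -0.009244/0.006019 = -1.536.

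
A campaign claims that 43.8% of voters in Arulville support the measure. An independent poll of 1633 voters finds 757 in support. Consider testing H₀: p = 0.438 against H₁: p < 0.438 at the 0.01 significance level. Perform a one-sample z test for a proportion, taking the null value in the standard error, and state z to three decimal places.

z = 2.082

p̂ = 757/1633 ≈ 0.463564.
Standard error under H₀: √(0.438×0.562/1633) = 0.012278.
z = (0.463564 − 0.438)/0.012278 = 0.025564/0.012278 = 2.082.
p-value = P(Z < 2.082) ≈ 0.9813. With α = 0.01, fail to reject H₀.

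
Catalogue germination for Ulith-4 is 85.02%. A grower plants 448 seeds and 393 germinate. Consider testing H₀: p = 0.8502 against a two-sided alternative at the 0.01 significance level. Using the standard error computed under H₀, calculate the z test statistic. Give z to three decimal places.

z = 1.603

p̂ = 393/448 = 0.87723.
SE = √(p₀(1−p₀)/n) = √(0.12736/448) = 0.01686.
z = (0.87723 − 0.8502)/0.01686 = 0.02703/0.01686 = 1.603.
p-value = 2·P(Z > 1.603) ≈ 0.1089, so at α = 0.01 we fail to reject H₀.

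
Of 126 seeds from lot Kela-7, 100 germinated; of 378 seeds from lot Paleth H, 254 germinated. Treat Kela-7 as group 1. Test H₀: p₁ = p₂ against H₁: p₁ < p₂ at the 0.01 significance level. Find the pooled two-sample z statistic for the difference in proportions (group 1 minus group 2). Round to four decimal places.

p̂₁ = 100/126 ≈ 0.793651, p̂₂ = 254/378 ≈ 0.671958.
Pooled p̂ = (100+254)/(126+378) = 354/504 = 0.702381.
SE = √(p̂(1−p̂)(1/n₁+1/n₂)) = √(0.702381·0.297619·0.010582) = √(0.00221208) = 0.047033.
z = (0.793651 − 0.671958)/0.047033 = 0.121693/0.047033 = 2.5874.
p-value = P(Z < 2.587) ≈ 0.9952. With α = 0.01, fail to reject H₀.

z = 2.5874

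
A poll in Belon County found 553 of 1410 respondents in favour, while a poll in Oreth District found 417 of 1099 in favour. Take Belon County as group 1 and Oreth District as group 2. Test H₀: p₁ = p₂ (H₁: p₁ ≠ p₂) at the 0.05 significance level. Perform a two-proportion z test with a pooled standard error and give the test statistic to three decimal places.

p̂₁ = 553/1410 ≈ 0.39220, p̂₂ = 417/1099 ≈ 0.37944.
Pooled p̂ = (553+417)/(1410+1099) = 970/2509 = 0.38661.
SE = √(p̂(1−p̂)(1/n₁+1/n₂)) = √(0.38661·0.61339·0.00161914) = √(0.000383966) = 0.01960.
z = (0.39220 − 0.37944)/0.01960 = 0.01276/0.01960 = 0.651.
p-value = 2·P(Z > 0.651) ≈ 0.5148; since p > α = 0.05, fail to reject H₀.

z = 0.651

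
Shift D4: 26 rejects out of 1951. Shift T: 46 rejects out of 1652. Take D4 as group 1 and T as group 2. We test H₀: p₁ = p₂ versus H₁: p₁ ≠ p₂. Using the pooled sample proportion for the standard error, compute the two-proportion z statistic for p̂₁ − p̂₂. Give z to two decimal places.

p̂₁ = 26/1951 ≈ 0.01333, p̂₂ = 46/1652 ≈ 0.02785.
Pooled p̂ = (26+46)/(1951+1652) = 72/3603 = 0.01998.
SE = √(0.019584 × 0.00111788) = 0.00468.
z = (0.01333 − 0.02785)/0.00468 = -0.01452/0.00468 = -3.10.

z = -3.10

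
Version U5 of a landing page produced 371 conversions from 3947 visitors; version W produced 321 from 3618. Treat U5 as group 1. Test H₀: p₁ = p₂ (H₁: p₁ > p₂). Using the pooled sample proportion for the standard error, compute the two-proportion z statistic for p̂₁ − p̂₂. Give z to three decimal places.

p̂₁ = 371/3947 ≈ 0.09400, p̂₂ = 321/3618 ≈ 0.08872.
Pooled p̂ = (371+321)/(3947+3618) = 692/7565 = 0.09147.
SE = √(p̂(1−p̂)(1/n₁+1/n₂)) = √(0.09147·0.90853·0.000529753) = √(4.40259e-05) = 0.00664.
z = (0.09400 − 0.08872)/0.00664 = 0.00528/0.00664 = 0.795.
p-value = P(Z > 0.795) ≈ 0.2134.

z = 0.795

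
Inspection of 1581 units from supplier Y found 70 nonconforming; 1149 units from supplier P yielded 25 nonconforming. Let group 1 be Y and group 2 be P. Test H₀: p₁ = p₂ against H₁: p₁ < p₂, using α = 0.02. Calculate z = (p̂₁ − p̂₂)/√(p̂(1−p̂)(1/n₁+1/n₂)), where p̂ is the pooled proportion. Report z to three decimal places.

z = 3.169

p̂₁ = 70/1581 ≈ 0.044276, p̂₂ = 25/1149 ≈ 0.021758.
Pooled p̂ = (70+25)/(1581+1149) = 95/2730 = 0.034799.
SE = √(p̂(1−p̂)(1/n₁+1/n₂)) = √(0.034799·0.965201·0.00150283) = √(5.04766e-05) = 0.007105.
z = (0.044276 − 0.021758)/0.007105 = 0.022518/0.007105 = 3.169.
p-value = P(Z < 3.169) ≈ 0.9992, so at α = 0.02 we fail to reject H₀.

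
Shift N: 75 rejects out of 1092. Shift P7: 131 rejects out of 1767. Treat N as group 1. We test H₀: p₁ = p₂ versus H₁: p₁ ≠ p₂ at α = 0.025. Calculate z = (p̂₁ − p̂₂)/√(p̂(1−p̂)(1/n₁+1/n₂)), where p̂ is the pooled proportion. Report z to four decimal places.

z = -0.5481

p̂₁ = 75/1092 = 0.0686813, p̂₂ = 131/1767 = 0.0741370.
Pooled p̂ = (75+131)/(1092+1767) = 206/2859 = 0.0720532.
SE = √(p̂(1−p̂)(1/n₁+1/n₂)) = √(0.0720532·0.9279468·0.00148168) = √(9.90675e-05) = 0.0099533.
z = (0.0686813 − 0.0741370)/0.0099533 = -0.0054557/0.0099533 = -0.5481.
Two-sided p-value ≈ 2·Φ(−0.548) = 0.5836; since p > α = 0.025, fail to reject H₀.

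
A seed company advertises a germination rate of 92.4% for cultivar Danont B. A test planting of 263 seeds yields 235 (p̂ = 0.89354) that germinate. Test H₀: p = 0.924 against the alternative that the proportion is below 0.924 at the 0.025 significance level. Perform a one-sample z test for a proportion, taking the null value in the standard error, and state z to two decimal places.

p̂ = 235/263 ≈ 0.89354.
Standard error under H₀: √(0.924×0.076/263) = 0.01634.
z = (0.89354 − 0.924)/0.01634 = -0.03046/0.01634 = -1.86.
p-value = P(Z < -1.864) ≈ 0.0311. With α = 0.025, fail to reject H₀.

z = -1.86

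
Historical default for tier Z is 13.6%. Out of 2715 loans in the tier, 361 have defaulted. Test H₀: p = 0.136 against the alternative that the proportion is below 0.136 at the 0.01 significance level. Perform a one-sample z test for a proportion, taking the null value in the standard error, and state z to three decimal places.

p̂ = 361/2715 ≈ 0.132965.
SE = √(p₀(1−p₀)/n) = √(0.1175/2715) = 0.006579.
z = (0.132965 − 0.136)/0.006579 = -0.003035/0.006579 = -0.461.
p-value = P(Z < -0.461) ≈ 0.3223, so at α = 0.01 we fail to reject H₀.

z = -0.461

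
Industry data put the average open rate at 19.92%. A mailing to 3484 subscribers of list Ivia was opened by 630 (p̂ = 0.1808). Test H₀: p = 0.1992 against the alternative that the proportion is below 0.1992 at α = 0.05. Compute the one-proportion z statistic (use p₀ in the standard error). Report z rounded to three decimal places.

z = -2.715

p̂ = 630/3484 = 0.180827.
Under H₀, SE = √(0.1992·0.8008/3484) = √(4.57863e-05) = 0.006767.
z = (0.180827 − 0.1992)/0.006767 = -0.018373/0.006767 = -2.715.
p-value = P(Z < -2.715) ≈ 0.0033, so at α = 0.05 we reject H₀.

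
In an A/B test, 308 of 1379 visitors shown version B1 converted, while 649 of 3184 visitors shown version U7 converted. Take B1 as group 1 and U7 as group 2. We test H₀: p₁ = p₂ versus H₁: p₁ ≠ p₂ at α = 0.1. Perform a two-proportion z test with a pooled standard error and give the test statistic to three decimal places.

p̂₁ = 308/1379 = 0.223350, p̂₂ = 649/3184 = 0.203832.
Pooled p̂ = (308+649)/(1379+3184) = 957/4563 = 0.209730.
SE = √(0.165744 × 0.00103923) = 0.013124.
z = (0.223350 − 0.203832)/0.013124 = 0.019518/0.013124 = 1.487.
Two-sided p-value ≈ 2·Φ(−1.487) = 0.1370; since p > α = 0.1, fail to reject H₀.

z = 1.487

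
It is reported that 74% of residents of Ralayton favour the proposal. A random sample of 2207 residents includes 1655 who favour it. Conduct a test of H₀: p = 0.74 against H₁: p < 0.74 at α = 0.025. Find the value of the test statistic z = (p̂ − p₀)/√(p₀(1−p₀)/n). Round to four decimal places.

p̂ = 1655/2207 = 0.749887.
Standard error under H₀: √(0.74×0.26/2207) = 0.009337.
z = (0.749887 − 0.74)/0.009337 = 0.009887/0.009337 = 1.0589.
p-value = P(Z < 1.059) ≈ 0.8552, so at α = 0.025 we fail to reject H₀.

z = 1.0589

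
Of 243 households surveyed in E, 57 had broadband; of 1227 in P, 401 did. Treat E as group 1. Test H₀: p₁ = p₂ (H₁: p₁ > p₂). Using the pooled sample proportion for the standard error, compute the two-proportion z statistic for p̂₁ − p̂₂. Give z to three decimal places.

p̂₁ = 57/243 ≈ 0.234568, p̂₂ = 401/1227 ≈ 0.326813.
Pooled p̂ = (57+401)/(243+1227) = 458/1470 = 0.311565.
SE = √(p̂(1−p̂)(1/n₁+1/n₂)) = √(0.311565·0.688435·0.00493022) = √(0.00105749) = 0.032519.
z = (0.234568 − 0.326813)/0.032519 = -0.092245/0.032519 = -2.837.
p-value = P(Z > -2.837) ≈ 0.9977.

z = -2.837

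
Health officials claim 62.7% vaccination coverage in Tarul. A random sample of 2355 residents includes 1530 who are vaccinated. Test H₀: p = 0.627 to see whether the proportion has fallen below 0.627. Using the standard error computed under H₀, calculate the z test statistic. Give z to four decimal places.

p̂ = 1530/2355 ≈ 0.6496815.
SE = √(p₀(1−p₀)/n) = √(0.23387/2355) = 0.0099654.
z = (0.6496815 − 0.627)/0.0099654 = 0.0226815/0.0099654 = 2.2760.
p-value = P(Z < 2.276) ≈ 0.9886.

z = 2.2760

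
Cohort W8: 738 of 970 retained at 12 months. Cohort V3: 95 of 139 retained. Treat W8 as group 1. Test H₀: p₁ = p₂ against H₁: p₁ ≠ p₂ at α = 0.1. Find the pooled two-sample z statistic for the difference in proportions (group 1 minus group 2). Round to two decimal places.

p̂₁ = 738/970 = 0.7608, p̂₂ = 95/139 = 0.6835.
Pooled p̂ = (738+95)/(970+139) = 833/1109 = 0.7511.
SE = √(p̂(1−p̂)(1/n₁+1/n₂)) = √(0.7511·0.2489·0.00822517) = √(0.00153757) = 0.0392.
z = (0.7608 − 0.6835)/0.0392 = 0.0773/0.0392 = 1.97.
Two-sided p-value ≈ 2·Φ(−1.973) = 0.0485. With α = 0.1, reject H₀.

z = 1.97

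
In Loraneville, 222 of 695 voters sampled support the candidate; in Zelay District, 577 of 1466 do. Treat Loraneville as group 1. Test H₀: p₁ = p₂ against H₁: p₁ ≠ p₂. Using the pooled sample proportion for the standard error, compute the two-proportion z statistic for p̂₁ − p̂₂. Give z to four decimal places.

z = -3.3359

p̂₁ = 222/695 ≈ 0.319424, p̂₂ = 577/1466 ≈ 0.393588.
Pooled p̂ = (222+577)/(695+1466) = 799/2161 = 0.369736.
SE = √(0.233031 × 0.00212098) = 0.022232.
z = (0.319424 − 0.393588)/0.022232 = -0.074164/0.022232 = -3.3359.
p-value = 2·P(Z > 3.336) ≈ 0.0009.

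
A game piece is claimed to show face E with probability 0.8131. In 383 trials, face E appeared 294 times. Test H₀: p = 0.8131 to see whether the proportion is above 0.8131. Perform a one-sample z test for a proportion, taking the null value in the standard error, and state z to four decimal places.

p̂ = 294/383 ≈ 0.767624.
SE = √(p₀(1−p₀)/n) = √(0.15197/383) = 0.019919.
z = (0.767624 − 0.8131)/0.019919 = -0.045476/0.019919 = -2.2830.
p-value = P(Z > -2.283) ≈ 0.9888.

z = -2.2830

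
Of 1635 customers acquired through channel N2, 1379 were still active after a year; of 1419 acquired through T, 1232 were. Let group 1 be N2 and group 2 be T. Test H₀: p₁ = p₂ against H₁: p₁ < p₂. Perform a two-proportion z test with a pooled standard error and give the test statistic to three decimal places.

p̂₁ = 1379/1635 = 0.84343, p̂₂ = 1232/1419 = 0.86822.
Pooled p̂ = (1379+1232)/(1635+1419) = 2611/3054 = 0.85494.
SE = √(p̂(1−p̂)(1/n₁+1/n₂)) = √(0.85494·0.14506·0.00131634) = √(0.000163246) = 0.01278.
z = (0.84343 − 0.86822)/0.01278 = -0.02479/0.01278 = -1.940.

z = -1.940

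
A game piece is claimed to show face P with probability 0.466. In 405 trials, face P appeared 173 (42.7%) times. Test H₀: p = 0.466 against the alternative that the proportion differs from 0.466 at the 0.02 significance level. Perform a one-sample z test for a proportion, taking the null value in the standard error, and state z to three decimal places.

p̂ = 173/405 = 0.42716.
Standard error under H₀: √(0.466×0.534/405) = 0.02479.
z = (0.42716 − 0.466)/0.02479 = -0.03884/0.02479 = -1.567.
Two-sided p-value ≈ 2·Φ(−1.567) = 0.1171, so at α = 0.02 we fail to reject H₀.

z = -1.567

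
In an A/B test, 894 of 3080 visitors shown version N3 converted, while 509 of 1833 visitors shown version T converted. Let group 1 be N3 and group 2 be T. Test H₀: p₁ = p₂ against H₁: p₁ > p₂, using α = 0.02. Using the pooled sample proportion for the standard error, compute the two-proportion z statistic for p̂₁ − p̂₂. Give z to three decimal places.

z = 0.944

p̂₁ = 894/3080 = 0.29026, p̂₂ = 509/1833 = 0.27769.
Pooled p̂ = (894+509)/(3080+1833) = 1403/4913 = 0.28557.
SE = √(0.204019 × 0.000870229) = 0.01332.
z = (0.29026 − 0.27769)/0.01332 = 0.01257/0.01332 = 0.944.
p-value = P(Z > 0.944) ≈ 0.1727. With α = 0.02, fail to reject H₀.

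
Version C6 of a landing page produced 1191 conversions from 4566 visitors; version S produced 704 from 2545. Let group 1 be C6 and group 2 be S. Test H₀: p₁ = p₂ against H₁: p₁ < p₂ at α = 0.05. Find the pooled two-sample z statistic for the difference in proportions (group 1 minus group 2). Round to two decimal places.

p̂₁ = 1191/4566 ≈ 0.26084, p̂₂ = 704/2545 ≈ 0.27662.
Pooled p̂ = (1191+704)/(4566+2545) = 1895/7111 = 0.26649.
SE = √(0.195472 × 0.000611937) = 0.01094.
z = (0.26084 − 0.27662)/0.01094 = -0.01578/0.01094 = -1.44.
p-value = P(Z < -1.443) ≈ 0.0745; since p > α = 0.05, fail to reject H₀.

z = -1.44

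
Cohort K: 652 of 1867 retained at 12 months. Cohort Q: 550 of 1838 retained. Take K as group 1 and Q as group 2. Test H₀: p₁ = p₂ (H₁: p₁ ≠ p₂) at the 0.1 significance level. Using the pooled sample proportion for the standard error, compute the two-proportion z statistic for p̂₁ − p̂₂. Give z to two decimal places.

p̂₁ = 652/1867 = 0.3492, p̂₂ = 550/1838 = 0.2992.
Pooled p̂ = (652+550)/(1867+1838) = 1202/3705 = 0.3244.
SE = √(0.219174 × 0.00107969) = 0.0154.
z = (0.3492 − 0.2992)/0.0154 = 0.0500/0.0154 = 3.25.
p-value = 2·P(Z > 3.249) ≈ 0.0012. With α = 0.1, reject H₀.

z = 3.25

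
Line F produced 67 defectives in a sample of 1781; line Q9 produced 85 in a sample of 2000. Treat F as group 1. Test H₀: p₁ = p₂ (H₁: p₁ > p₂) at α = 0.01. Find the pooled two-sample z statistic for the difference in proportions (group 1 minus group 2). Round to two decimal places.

p̂₁ = 67/1781 = 0.03762, p̂₂ = 85/2000 = 0.04250.
Pooled p̂ = (67+85)/(1781+2000) = 152/3781 = 0.04020.
SE = √(0.0385849 × 0.00106148) = 0.00640.
z = (0.03762 − 0.04250)/0.00640 = -0.00488/0.00640 = -0.76.
p-value = P(Z > -0.763) ≈ 0.7772; since p > α = 0.01, fail to reject H₀.

z = -0.76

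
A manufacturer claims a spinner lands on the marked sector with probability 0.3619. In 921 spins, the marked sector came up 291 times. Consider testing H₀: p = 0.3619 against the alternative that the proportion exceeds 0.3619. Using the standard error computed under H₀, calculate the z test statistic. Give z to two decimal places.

z = -2.90

p̂ = 291/921 = 0.31596.
Under H₀, SE = √(0.3619·0.6381/921) = √(0.000250737) = 0.01583.
z = (0.31596 − 0.3619)/0.01583 = -0.04594/0.01583 = -2.90.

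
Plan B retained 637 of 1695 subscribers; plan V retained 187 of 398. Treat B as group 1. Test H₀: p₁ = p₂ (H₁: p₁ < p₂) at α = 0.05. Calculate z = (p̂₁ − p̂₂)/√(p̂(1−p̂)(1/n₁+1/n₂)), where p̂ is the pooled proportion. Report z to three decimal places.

p̂₁ = 637/1695 ≈ 0.37581, p̂₂ = 187/398 ≈ 0.46985.
Pooled p̂ = (637+187)/(1695+398) = 824/2093 = 0.39369.
SE = √(p̂(1−p̂)(1/n₁+1/n₂)) = √(0.39369·0.60631·0.00310253) = √(0.000740571) = 0.02721.
z = (0.37581 − 0.46985)/0.02721 = -0.09404/0.02721 = -3.456.
p-value = P(Z < -3.456) ≈ 0.0003; since p < α = 0.05, reject H₀.

z = -3.456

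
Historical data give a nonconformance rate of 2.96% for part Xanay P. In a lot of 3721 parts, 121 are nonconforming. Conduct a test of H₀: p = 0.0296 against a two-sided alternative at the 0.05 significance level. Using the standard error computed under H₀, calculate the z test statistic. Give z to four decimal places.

z = 1.0503

p̂ = 121/3721 = 0.0325181.
SE = √(p₀(1−p₀)/n) = √(0.028724/3721) = 0.0027784.
z = (0.0325181 − 0.0296)/0.0027784 = 0.0029181/0.0027784 = 1.0503.
Two-sided p-value ≈ 2·Φ(−1.050) = 0.2936. With α = 0.05, fail to reject H₀.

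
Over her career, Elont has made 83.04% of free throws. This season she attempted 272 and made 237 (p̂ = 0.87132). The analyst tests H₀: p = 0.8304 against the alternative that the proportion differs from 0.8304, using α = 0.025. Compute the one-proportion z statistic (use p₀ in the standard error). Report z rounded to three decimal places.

z = 1.798

p̂ = 237/272 = 0.871324.
Under H₀, SE = √(0.8304·0.1696/272) = √(0.000517779) = 0.022755.
z = (0.871324 − 0.8304)/0.022755 = 0.040924/0.022755 = 1.798.
p-value = 2·P(Z > 1.798) ≈ 0.0721. With α = 0.025, fail to reject H₀.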